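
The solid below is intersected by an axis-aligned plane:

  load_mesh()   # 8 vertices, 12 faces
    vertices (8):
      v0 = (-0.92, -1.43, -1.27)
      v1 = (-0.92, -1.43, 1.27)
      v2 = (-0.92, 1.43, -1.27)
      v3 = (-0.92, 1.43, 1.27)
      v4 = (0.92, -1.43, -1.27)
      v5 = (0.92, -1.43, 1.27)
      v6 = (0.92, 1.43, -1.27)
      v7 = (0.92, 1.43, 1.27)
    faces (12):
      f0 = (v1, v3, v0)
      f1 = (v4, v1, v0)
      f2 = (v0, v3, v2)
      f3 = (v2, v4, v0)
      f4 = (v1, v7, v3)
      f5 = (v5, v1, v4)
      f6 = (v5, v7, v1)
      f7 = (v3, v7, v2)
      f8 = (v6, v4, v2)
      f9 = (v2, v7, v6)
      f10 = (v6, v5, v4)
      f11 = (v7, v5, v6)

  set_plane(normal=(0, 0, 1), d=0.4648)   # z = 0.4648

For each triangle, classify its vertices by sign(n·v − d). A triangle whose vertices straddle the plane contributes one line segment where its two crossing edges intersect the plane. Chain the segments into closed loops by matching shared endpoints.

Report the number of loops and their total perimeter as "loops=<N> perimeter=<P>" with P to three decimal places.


loops=1 perimeter=9.400

Straddling triangles (8 of 12):
  (v1,v3,v0) [++-] → (-0.92, 0.523357, 0.4648)–(-0.92, -1.43, 0.4648)  len=1.9534
  (v4,v1,v0) [-+-] → (-0.336706, -1.43, 0.4648)–(-0.92, -1.43, 0.4648)  len=0.5833
  (v0,v3,v2) [-+-] → (-0.92, 0.523357, 0.4648)–(-0.92, 1.43, 0.4648)  len=0.9066
  (v5,v1,v4) [++-] → (-0.336706, -1.43, 0.4648)–(0.92, -1.43, 0.4648)  len=1.2567
  (v3,v7,v2) [++-] → (0.336706, 1.43, 0.4648)–(-0.92, 1.43, 0.4648)  len=1.2567
  (v2,v7,v6) [-+-] → (0.336706, 1.43, 0.4648)–(0.92, 1.43, 0.4648)  len=0.5833
  (v6,v5,v4) [-+-] → (0.92, -0.523357, 0.4648)–(0.92, -1.43, 0.4648)  len=0.9066
  (v7,v5,v6) [++-] → (0.92, -0.523357, 0.4648)–(0.92, 1.43, 0.4648)  len=1.9534

Chained into 1 loop(s):
  loop 1: 8 segments, perimeter = 9.4000
Total perimeter = 9.400


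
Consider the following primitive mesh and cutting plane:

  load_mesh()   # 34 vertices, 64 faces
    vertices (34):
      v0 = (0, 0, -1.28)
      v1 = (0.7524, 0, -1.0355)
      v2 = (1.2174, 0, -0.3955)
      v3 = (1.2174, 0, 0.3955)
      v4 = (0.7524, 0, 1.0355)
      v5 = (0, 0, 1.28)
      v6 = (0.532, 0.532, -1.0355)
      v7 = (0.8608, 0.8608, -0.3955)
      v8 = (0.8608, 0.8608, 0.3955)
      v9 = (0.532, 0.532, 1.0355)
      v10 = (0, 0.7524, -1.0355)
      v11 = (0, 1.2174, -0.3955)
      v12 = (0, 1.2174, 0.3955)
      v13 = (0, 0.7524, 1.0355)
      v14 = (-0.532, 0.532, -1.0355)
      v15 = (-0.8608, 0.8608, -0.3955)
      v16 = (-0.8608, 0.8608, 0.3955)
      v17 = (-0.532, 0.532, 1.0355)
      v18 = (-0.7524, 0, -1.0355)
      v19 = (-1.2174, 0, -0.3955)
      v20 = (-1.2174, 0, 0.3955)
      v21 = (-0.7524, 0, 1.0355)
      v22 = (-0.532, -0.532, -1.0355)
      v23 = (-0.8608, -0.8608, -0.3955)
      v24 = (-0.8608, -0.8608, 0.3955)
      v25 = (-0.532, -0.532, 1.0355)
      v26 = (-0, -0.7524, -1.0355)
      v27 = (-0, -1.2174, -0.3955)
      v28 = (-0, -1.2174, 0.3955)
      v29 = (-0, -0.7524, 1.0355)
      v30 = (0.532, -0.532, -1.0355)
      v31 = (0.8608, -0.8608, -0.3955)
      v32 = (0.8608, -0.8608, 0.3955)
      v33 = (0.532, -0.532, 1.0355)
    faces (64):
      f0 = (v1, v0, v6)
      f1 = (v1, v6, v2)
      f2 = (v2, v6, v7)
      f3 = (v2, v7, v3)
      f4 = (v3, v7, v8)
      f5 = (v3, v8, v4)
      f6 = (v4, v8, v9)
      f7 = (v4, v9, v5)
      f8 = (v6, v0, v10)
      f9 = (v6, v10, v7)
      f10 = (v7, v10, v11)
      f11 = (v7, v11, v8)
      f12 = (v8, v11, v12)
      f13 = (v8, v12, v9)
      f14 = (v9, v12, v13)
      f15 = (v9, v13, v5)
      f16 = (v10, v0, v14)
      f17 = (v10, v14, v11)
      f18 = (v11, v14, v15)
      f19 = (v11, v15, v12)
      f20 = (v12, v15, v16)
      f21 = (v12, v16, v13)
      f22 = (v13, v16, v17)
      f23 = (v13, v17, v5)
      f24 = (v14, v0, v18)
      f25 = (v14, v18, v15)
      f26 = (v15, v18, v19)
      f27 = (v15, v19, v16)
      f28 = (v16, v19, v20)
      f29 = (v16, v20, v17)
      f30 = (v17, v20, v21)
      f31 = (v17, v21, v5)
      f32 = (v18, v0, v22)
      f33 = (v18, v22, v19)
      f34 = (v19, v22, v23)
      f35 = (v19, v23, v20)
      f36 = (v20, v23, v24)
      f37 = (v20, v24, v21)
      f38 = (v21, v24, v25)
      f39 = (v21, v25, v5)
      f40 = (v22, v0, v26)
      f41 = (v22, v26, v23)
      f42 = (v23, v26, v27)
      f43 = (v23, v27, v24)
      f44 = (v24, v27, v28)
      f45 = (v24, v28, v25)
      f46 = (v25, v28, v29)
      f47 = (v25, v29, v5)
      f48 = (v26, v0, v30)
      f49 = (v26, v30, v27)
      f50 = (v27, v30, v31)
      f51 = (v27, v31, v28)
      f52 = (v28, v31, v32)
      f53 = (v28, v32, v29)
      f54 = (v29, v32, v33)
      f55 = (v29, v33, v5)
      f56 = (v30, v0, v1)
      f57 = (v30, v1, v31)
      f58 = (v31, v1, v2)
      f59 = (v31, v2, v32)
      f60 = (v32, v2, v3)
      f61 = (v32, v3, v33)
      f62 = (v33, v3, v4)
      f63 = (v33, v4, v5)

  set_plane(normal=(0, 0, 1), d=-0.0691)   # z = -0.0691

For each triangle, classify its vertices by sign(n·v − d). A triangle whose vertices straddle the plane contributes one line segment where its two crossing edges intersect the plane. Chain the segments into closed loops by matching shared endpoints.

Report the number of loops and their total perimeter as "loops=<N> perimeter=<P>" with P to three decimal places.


loops=1 perimeter=7.454

Straddling triangles (16 of 64):
  (v2,v7,v3) [--+] → (1.00795, 0.505598, -0.0691)–(1.2174, 0, -0.0691)  len=0.5473
  (v3,v7,v8) [+-+] → (1.00795, 0.505598, -0.0691)–(0.8608, 0.8608, -0.0691)  len=0.3845
  (v7,v11,v8) [--+] → (0.355202, 1.07025, -0.0691)–(0.8608, 0.8608, -0.0691)  len=0.5473
  (v8,v11,v12) [+-+] → (0.355202, 1.07025, -0.0691)–(0, 1.2174, -0.0691)  len=0.3845
  (v11,v15,v12) [--+] → (-0.505598, 1.00795, -0.0691)–(0, 1.2174, -0.0691)  len=0.5473
  (v12,v15,v16) [+-+] → (-0.505598, 1.00795, -0.0691)–(-0.8608, 0.8608, -0.0691)  len=0.3845
  (v15,v19,v16) [--+] → (-1.07025, 0.355202, -0.0691)–(-0.8608, 0.8608, -0.0691)  len=0.5473
  (v16,v19,v20) [+-+] → (-1.07025, 0.355202, -0.0691)–(-1.2174, 0, -0.0691)  len=0.3845
  (v19,v23,v20) [--+] → (-1.00795, -0.505598, -0.0691)–(-1.2174, 0, -0.0691)  len=0.5473
  (v20,v23,v24) [+-+] → (-1.00795, -0.505598, -0.0691)–(-0.8608, -0.8608, -0.0691)  len=0.3845
  (v23,v27,v24) [--+] → (-0.355202, -1.07025, -0.0691)–(-0.8608, -0.8608, -0.0691)  len=0.5473
  (v24,v27,v28) [+-+] → (-0.355202, -1.07025, -0.0691)–(0, -1.2174, -0.0691)  len=0.3845
  (v27,v31,v28) [--+] → (0.505598, -1.00795, -0.0691)–(0, -1.2174, -0.0691)  len=0.5473
  (v28,v31,v32) [+-+] → (0.505598, -1.00795, -0.0691)–(0.8608, -0.8608, -0.0691)  len=0.3845
  (v31,v2,v32) [--+] → (1.07025, -0.355202, -0.0691)–(0.8608, -0.8608, -0.0691)  len=0.5473
  (v32,v2,v3) [+-+] → (1.07025, -0.355202, -0.0691)–(1.2174, 0, -0.0691)  len=0.3845

Chained into 1 loop(s):
  loop 1: 16 segments, perimeter = 7.4539
Total perimeter = 7.454


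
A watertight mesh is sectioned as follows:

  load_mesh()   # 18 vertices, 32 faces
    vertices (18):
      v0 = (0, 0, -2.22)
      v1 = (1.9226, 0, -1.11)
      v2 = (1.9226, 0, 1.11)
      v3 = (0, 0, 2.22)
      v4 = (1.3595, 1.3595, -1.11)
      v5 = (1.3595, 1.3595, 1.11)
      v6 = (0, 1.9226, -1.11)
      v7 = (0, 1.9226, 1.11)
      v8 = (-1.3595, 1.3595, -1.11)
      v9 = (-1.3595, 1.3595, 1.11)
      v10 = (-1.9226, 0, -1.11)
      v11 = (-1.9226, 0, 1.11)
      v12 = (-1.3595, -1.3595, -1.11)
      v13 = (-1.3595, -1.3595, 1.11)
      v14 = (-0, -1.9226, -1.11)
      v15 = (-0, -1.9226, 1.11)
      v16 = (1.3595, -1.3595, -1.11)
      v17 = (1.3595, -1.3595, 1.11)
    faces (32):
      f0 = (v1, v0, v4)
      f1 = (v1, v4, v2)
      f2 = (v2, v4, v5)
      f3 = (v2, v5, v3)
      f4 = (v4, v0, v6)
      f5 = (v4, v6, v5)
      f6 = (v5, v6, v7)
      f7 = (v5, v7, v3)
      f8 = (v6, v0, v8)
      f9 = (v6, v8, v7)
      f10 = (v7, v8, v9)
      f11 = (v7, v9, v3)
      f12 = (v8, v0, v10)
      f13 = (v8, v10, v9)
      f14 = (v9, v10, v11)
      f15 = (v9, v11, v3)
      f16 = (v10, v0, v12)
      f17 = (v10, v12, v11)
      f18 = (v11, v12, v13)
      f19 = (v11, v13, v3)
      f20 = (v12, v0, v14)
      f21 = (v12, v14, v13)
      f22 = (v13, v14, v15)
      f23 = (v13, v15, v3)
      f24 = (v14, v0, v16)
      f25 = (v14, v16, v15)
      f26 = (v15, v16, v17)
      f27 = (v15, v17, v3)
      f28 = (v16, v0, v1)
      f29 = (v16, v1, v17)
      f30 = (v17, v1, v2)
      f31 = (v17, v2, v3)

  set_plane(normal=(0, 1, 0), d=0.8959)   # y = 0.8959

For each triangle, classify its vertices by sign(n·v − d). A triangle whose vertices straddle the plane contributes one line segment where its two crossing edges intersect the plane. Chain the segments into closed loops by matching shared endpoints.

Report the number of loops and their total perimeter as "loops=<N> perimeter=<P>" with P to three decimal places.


Straddling triangles (12 of 32):
  (v1,v0,v4) [--+] → (0.8959, 0.8959, -1.48852)–(1.55152, 0.8959, -1.11)  len=0.7570
  (v1,v4,v2) [-+-] → (1.55152, 0.8959, -1.11)–(1.55152, 0.8959, -0.352963)  len=0.7570
  (v2,v4,v5) [-++] → (1.55152, 0.8959, -0.352963)–(1.55152, 0.8959, 1.11)  len=1.4630
  (v2,v5,v3) [-+-] → (1.55152, 0.8959, 1.11)–(0.8959, 0.8959, 1.48852)  len=0.7570
  (v4,v0,v6) [+-+] → (0.8959, 0.8959, -1.48852)–(0, 0.8959, -1.70276)  len=0.9212
  (v5,v7,v3) [++-] → (0, 0.8959, 1.70276)–(0.8959, 0.8959, 1.48852)  len=0.9212
  (v6,v0,v8) [+-+] → (0, 0.8959, -1.70276)–(-0.8959, 0.8959, -1.48852)  len=0.9212
  (v7,v9,v3) [++-] → (-0.8959, 0.8959, 1.48852)–(0, 0.8959, 1.70276)  len=0.9212
  (v8,v0,v10) [+--] → (-0.8959, 0.8959, -1.48852)–(-1.55152, 0.8959, -1.11)  len=0.7570
  (v8,v10,v9) [+-+] → (-1.55152, 0.8959, -1.11)–(-1.55152, 0.8959, 0.352963)  len=1.4630
  (v9,v10,v11) [+--] → (-1.55152, 0.8959, 0.352963)–(-1.55152, 0.8959, 1.11)  len=0.7570
  (v9,v11,v3) [+--] → (-1.55152, 0.8959, 1.11)–(-0.8959, 0.8959, 1.48852)  len=0.7570

Chained into 1 loop(s):
  loop 1: 12 segments, perimeter = 11.1528
Total perimeter = 11.153

loops=1 perimeter=11.153


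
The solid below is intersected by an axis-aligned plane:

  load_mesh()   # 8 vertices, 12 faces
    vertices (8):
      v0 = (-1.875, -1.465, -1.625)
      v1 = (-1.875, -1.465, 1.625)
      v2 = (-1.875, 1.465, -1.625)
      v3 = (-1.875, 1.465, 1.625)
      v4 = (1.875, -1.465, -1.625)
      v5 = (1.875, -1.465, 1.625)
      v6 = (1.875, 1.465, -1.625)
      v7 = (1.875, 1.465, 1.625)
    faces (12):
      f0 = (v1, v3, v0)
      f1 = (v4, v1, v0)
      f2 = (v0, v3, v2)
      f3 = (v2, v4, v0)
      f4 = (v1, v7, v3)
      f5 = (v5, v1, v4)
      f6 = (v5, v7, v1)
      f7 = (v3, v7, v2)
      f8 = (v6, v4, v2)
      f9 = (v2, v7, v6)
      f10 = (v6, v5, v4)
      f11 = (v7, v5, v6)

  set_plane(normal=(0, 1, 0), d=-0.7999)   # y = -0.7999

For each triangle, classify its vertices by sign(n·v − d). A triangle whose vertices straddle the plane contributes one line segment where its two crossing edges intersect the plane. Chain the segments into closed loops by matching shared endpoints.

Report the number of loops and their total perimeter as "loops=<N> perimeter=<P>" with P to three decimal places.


loops=1 perimeter=14.000

Straddling triangles (8 of 12):
  (v1,v3,v0) [-+-] → (-1.875, -0.7999, 1.625)–(-1.875, -0.7999, -0.887261)  len=2.5123
  (v0,v3,v2) [-++] → (-1.875, -0.7999, -0.887261)–(-1.875, -0.7999, -1.625)  len=0.7377
  (v2,v4,v0) [+--] → (1.02376, -0.7999, -1.625)–(-1.875, -0.7999, -1.625)  len=2.8988
  (v1,v7,v3) [-++] → (-1.02376, -0.7999, 1.625)–(-1.875, -0.7999, 1.625)  len=0.8512
  (v5,v7,v1) [-+-] → (1.875, -0.7999, 1.625)–(-1.02376, -0.7999, 1.625)  len=2.8988
  (v6,v4,v2) [+-+] → (1.875, -0.7999, -1.625)–(1.02376, -0.7999, -1.625)  len=0.8512
  (v6,v5,v4) [+--] → (1.875, -0.7999, 0.887261)–(1.875, -0.7999, -1.625)  len=2.5123
  (v7,v5,v6) [+-+] → (1.875, -0.7999, 1.625)–(1.875, -0.7999, 0.887261)  len=0.7377

Chained into 1 loop(s):
  loop 1: 8 segments, perimeter = 14.0000
Total perimeter = 14.000


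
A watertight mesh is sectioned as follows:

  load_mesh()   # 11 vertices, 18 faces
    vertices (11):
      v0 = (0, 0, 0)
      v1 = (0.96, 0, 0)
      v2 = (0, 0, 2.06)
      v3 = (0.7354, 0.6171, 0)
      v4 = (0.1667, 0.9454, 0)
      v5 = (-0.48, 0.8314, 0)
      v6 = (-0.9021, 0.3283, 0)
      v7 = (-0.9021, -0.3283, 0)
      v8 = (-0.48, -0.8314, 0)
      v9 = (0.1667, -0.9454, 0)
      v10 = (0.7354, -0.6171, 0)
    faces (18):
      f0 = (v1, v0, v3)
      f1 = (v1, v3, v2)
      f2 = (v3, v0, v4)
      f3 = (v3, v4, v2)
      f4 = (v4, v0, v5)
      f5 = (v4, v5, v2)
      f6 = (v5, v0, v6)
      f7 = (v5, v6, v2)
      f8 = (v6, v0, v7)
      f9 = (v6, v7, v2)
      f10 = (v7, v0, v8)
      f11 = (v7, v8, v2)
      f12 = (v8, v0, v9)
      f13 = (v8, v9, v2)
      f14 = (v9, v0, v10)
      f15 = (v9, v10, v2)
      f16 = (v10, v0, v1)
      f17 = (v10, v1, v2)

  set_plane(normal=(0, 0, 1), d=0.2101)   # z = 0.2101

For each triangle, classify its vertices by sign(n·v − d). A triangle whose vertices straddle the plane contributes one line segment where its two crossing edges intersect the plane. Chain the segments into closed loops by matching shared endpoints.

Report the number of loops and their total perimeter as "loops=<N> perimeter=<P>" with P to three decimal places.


loops=1 perimeter=5.307

Straddling triangles (9 of 18):
  (v1,v3,v2) [--+] → (0.660396, 0.554162, 0.2101)–(0.862089, 0, 0.2101)  len=0.5897
  (v3,v4,v2) [--+] → (0.149698, 0.848978, 0.2101)–(0.660396, 0.554162, 0.2101)  len=0.5897
  (v4,v5,v2) [--+] → (-0.431045, 0.746605, 0.2101)–(0.149698, 0.848978, 0.2101)  len=0.5897
  (v5,v6,v2) [--+] → (-0.810095, 0.294817, 0.2101)–(-0.431045, 0.746605, 0.2101)  len=0.5897
  (v6,v7,v2) [--+] → (-0.810095, -0.294817, 0.2101)–(-0.810095, 0.294817, 0.2101)  len=0.5896
  (v7,v8,v2) [--+] → (-0.431045, -0.746605, 0.2101)–(-0.810095, -0.294817, 0.2101)  len=0.5897
  (v8,v9,v2) [--+] → (0.149698, -0.848978, 0.2101)–(-0.431045, -0.746605, 0.2101)  len=0.5897
  (v9,v10,v2) [--+] → (0.660396, -0.554162, 0.2101)–(0.149698, -0.848978, 0.2101)  len=0.5897
  (v10,v1,v2) [--+] → (0.862089, 0, 0.2101)–(0.660396, -0.554162, 0.2101)  len=0.5897

Chained into 1 loop(s):
  loop 1: 9 segments, perimeter = 5.3073
Total perimeter = 5.307


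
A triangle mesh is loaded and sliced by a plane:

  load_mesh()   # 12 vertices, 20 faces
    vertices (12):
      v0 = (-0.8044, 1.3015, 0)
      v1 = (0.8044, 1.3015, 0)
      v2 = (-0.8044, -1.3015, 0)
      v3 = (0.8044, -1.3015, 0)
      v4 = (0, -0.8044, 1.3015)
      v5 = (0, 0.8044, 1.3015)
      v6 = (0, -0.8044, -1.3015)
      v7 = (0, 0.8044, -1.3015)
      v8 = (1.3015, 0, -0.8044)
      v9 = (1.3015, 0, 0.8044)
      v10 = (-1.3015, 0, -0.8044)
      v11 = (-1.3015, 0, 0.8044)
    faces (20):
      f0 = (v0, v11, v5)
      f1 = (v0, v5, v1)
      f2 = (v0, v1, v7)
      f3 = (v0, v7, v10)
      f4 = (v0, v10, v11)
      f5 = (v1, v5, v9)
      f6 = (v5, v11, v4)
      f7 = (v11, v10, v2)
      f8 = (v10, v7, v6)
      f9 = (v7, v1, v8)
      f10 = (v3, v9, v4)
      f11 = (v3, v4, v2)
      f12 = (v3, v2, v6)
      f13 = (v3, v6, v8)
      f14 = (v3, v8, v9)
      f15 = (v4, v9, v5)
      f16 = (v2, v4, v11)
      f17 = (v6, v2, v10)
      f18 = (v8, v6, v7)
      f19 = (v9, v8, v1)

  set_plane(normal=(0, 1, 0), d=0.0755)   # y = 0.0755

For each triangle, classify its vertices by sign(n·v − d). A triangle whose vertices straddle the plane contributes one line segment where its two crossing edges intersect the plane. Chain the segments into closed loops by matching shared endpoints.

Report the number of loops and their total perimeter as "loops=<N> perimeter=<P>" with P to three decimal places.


loops=1 perimeter=8.609

Straddling triangles (10 of 20):
  (v0,v11,v5) [+-+] → (-1.27266, 0.0755, 0.757737)–(-1.17934, 0.0755, 0.851057)  len=0.1320
  (v0,v7,v10) [++-] → (-1.17934, 0.0755, -0.851057)–(-1.27266, 0.0755, -0.757737)  len=0.1320
  (v0,v10,v11) [+--] → (-1.27266, 0.0755, -0.757737)–(-1.27266, 0.0755, 0.757737)  len=1.5155
  (v1,v5,v9) [++-] → (1.17934, 0.0755, 0.851057)–(1.27266, 0.0755, 0.757737)  len=0.1320
  (v5,v11,v4) [+--] → (-1.17934, 0.0755, 0.851057)–(0, 0.0755, 1.3015)  len=1.2624
  (v10,v7,v6) [-+-] → (-1.17934, 0.0755, -0.851057)–(0, 0.0755, -1.3015)  len=1.2624
  (v7,v1,v8) [++-] → (1.27266, 0.0755, -0.757737)–(1.17934, 0.0755, -0.851057)  len=0.1320
  (v4,v9,v5) [--+] → (1.17934, 0.0755, 0.851057)–(0, 0.0755, 1.3015)  len=1.2624
  (v8,v6,v7) [--+] → (0, 0.0755, -1.3015)–(1.17934, 0.0755, -0.851057)  len=1.2624
  (v9,v8,v1) [--+] → (1.27266, 0.0755, -0.757737)–(1.27266, 0.0755, 0.757737)  len=1.5155

Chained into 1 loop(s):
  loop 1: 10 segments, perimeter = 8.6086
Total perimeter = 8.609


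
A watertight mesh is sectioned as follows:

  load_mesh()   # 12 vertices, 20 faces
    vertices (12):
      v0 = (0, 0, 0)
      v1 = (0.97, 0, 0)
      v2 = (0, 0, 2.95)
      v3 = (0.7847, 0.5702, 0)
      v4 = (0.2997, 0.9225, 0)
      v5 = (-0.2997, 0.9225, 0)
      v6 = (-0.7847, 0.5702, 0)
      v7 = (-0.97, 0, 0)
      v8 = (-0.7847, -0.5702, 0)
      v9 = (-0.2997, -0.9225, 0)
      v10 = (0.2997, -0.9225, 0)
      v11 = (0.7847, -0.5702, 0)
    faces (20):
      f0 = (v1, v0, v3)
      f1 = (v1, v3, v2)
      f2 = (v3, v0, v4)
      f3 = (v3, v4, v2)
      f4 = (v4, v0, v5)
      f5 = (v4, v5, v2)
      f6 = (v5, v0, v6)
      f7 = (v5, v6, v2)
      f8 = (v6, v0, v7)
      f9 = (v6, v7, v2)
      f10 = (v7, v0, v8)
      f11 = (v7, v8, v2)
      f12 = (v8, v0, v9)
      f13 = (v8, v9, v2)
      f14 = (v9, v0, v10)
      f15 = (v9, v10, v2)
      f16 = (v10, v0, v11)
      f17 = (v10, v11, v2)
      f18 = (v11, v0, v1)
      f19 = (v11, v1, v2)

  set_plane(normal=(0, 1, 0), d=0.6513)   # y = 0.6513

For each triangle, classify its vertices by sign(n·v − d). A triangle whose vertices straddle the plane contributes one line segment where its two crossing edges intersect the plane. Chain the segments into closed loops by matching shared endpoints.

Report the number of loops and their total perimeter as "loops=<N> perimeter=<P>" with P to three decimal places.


Straddling triangles (6 of 20):
  (v3,v0,v4) [--+] → (0.211593, 0.6513, 0)–(0.673052, 0.6513, 0)  len=0.4615
  (v3,v4,v2) [-+-] → (0.673052, 0.6513, 0)–(0.211593, 0.6513, 0.867252)  len=0.9824
  (v4,v0,v5) [+-+] → (0.211593, 0.6513, 0)–(-0.211593, 0.6513, 0)  len=0.4232
  (v4,v5,v2) [++-] → (-0.211593, 0.6513, 0.867252)–(0.211593, 0.6513, 0.867252)  len=0.4232
  (v5,v0,v6) [+--] → (-0.211593, 0.6513, 0)–(-0.673052, 0.6513, 0)  len=0.4615
  (v5,v6,v2) [+--] → (-0.673052, 0.6513, 0)–(-0.211593, 0.6513, 0.867252)  len=0.9824

Chained into 1 loop(s):
  loop 1: 6 segments, perimeter = 3.7341
Total perimeter = 3.734

loops=1 perimeter=3.734


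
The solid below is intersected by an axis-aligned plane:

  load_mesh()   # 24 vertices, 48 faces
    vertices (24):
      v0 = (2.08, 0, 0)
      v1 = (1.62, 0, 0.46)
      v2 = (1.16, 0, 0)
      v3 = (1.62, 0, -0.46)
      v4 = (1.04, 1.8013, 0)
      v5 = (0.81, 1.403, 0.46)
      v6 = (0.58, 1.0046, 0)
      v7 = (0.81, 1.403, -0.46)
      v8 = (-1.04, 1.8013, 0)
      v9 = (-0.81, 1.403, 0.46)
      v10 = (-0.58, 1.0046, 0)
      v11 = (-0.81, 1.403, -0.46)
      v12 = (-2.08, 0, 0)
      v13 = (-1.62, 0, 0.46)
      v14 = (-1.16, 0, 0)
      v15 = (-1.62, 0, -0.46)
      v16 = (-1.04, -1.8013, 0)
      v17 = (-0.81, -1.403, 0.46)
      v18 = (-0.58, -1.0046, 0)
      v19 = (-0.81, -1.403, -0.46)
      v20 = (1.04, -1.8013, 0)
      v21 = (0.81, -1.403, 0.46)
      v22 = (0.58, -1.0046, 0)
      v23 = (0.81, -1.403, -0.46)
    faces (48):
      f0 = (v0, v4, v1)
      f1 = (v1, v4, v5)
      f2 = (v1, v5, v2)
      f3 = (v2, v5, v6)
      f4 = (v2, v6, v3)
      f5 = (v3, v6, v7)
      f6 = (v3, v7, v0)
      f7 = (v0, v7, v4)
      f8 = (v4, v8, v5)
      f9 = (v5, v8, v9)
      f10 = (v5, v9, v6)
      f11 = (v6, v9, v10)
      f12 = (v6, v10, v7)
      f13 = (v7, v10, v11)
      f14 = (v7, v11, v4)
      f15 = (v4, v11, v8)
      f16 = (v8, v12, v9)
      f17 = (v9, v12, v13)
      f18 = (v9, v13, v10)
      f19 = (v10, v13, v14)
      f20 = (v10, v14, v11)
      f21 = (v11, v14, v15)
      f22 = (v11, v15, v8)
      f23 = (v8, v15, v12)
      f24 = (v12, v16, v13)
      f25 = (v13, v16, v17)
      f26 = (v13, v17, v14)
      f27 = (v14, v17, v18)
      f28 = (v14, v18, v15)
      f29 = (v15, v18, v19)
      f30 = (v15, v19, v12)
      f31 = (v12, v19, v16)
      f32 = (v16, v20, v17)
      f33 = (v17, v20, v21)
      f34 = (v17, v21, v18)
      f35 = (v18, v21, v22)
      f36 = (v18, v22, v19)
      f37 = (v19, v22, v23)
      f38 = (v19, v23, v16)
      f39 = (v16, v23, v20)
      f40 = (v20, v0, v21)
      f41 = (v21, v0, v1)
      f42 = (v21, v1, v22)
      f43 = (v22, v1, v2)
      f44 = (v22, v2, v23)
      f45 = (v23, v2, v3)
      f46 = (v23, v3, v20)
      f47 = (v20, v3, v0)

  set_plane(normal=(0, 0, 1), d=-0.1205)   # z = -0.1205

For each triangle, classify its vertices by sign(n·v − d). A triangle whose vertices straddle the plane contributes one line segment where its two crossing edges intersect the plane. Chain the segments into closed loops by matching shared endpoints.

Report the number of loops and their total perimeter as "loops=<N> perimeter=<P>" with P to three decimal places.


Straddling triangles (24 of 48):
  (v2,v6,v3) [++-] → (0.852435, 0.741438, -0.1205)–(1.2805, 0, -0.1205)  len=0.8561
  (v3,v6,v7) [-+-] → (0.852435, 0.741438, -0.1205)–(0.64025, 1.10896, -0.1205)  len=0.4244
  (v3,v7,v0) [--+] → (1.74732, 0.367525, -0.1205)–(1.9595, 0, -0.1205)  len=0.4244
  (v0,v7,v4) [+-+] → (1.74732, 0.367525, -0.1205)–(0.97975, 1.69696, -0.1205)  len=1.5351
  (v6,v10,v7) [++-] → (-0.21588, 1.10896, -0.1205)–(0.64025, 1.10896, -0.1205)  len=0.8561
  (v7,v10,v11) [-+-] → (-0.21588, 1.10896, -0.1205)–(-0.64025, 1.10896, -0.1205)  len=0.4244
  (v7,v11,v4) [--+] → (0.55538, 1.69696, -0.1205)–(0.97975, 1.69696, -0.1205)  len=0.4244
  (v4,v11,v8) [+-+] → (0.55538, 1.69696, -0.1205)–(-0.97975, 1.69696, -0.1205)  len=1.5351
  (v10,v14,v11) [++-] → (-1.06832, 0.367525, -0.1205)–(-0.64025, 1.10896, -0.1205)  len=0.8561
  (v11,v14,v15) [-+-] → (-1.06832, 0.367525, -0.1205)–(-1.2805, 0, -0.1205)  len=0.4244
  (v11,v15,v8) [--+] → (-1.19193, 1.32944, -0.1205)–(-0.97975, 1.69696, -0.1205)  len=0.4244
  (v8,v15,v12) [+-+] → (-1.19193, 1.32944, -0.1205)–(-1.9595, 0, -0.1205)  len=1.5351
  (v14,v18,v15) [++-] → (-0.852435, -0.741438, -0.1205)–(-1.2805, 0, -0.1205)  len=0.8561
  (v15,v18,v19) [-+-] → (-0.852435, -0.741438, -0.1205)–(-0.64025, -1.10896, -0.1205)  len=0.4244
  (v15,v19,v12) [--+] → (-1.74732, -0.367525, -0.1205)–(-1.9595, 0, -0.1205)  len=0.4244
  (v12,v19,v16) [+-+] → (-1.74732, -0.367525, -0.1205)–(-0.97975, -1.69696, -0.1205)  len=1.5351
  (v18,v22,v19) [++-] → (0.21588, -1.10896, -0.1205)–(-0.64025, -1.10896, -0.1205)  len=0.8561
  (v19,v22,v23) [-+-] → (0.21588, -1.10896, -0.1205)–(0.64025, -1.10896, -0.1205)  len=0.4244
  (v19,v23,v16) [--+] → (-0.55538, -1.69696, -0.1205)–(-0.97975, -1.69696, -0.1205)  len=0.4244
  (v16,v23,v20) [+-+] → (-0.55538, -1.69696, -0.1205)–(0.97975, -1.69696, -0.1205)  len=1.5351
  (v22,v2,v23) [++-] → (1.06832, -0.367525, -0.1205)–(0.64025, -1.10896, -0.1205)  len=0.8561
  (v23,v2,v3) [-+-] → (1.06832, -0.367525, -0.1205)–(1.2805, 0, -0.1205)  len=0.4244
  (v23,v3,v20) [--+] → (1.19193, -1.32944, -0.1205)–(0.97975, -1.69696, -0.1205)  len=0.4244
  (v20,v3,v0) [+-+] → (1.19193, -1.32944, -0.1205)–(1.9595, 0, -0.1205)  len=1.5351

Chained into 2 loop(s):
  loop 1: 12 segments, perimeter = 7.6831
  loop 2: 12 segments, perimeter = 11.7570
Total perimeter = 19.440

loops=2 perimeter=19.440


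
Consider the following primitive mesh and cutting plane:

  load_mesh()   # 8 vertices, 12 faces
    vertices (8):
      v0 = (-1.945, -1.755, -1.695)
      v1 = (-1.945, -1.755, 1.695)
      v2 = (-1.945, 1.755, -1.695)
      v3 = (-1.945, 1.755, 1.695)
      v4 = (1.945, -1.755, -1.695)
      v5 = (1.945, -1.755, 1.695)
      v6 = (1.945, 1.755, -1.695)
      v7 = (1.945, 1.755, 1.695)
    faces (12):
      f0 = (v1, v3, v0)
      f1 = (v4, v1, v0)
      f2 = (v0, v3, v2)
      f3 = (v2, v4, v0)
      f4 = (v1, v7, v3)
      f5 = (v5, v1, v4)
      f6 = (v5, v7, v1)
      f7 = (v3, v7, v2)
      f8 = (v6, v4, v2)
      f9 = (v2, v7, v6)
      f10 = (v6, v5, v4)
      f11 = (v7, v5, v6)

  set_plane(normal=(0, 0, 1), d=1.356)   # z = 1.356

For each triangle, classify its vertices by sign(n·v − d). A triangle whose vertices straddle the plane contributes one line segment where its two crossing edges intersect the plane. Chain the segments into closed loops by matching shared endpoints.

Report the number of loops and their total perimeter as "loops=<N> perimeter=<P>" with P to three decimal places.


Straddling triangles (8 of 12):
  (v1,v3,v0) [++-] → (-1.945, 1.404, 1.356)–(-1.945, -1.755, 1.356)  len=3.1590
  (v4,v1,v0) [-+-] → (-1.556, -1.755, 1.356)–(-1.945, -1.755, 1.356)  len=0.3890
  (v0,v3,v2) [-+-] → (-1.945, 1.404, 1.356)–(-1.945, 1.755, 1.356)  len=0.3510
  (v5,v1,v4) [++-] → (-1.556, -1.755, 1.356)–(1.945, -1.755, 1.356)  len=3.5010
  (v3,v7,v2) [++-] → (1.556, 1.755, 1.356)–(-1.945, 1.755, 1.356)  len=3.5010
  (v2,v7,v6) [-+-] → (1.556, 1.755, 1.356)–(1.945, 1.755, 1.356)  len=0.3890
  (v6,v5,v4) [-+-] → (1.945, -1.404, 1.356)–(1.945, -1.755, 1.356)  len=0.3510
  (v7,v5,v6) [++-] → (1.945, -1.404, 1.356)–(1.945, 1.755, 1.356)  len=3.1590

Chained into 1 loop(s):
  loop 1: 8 segments, perimeter = 14.8000
Total perimeter = 14.800

loops=1 perimeter=14.800


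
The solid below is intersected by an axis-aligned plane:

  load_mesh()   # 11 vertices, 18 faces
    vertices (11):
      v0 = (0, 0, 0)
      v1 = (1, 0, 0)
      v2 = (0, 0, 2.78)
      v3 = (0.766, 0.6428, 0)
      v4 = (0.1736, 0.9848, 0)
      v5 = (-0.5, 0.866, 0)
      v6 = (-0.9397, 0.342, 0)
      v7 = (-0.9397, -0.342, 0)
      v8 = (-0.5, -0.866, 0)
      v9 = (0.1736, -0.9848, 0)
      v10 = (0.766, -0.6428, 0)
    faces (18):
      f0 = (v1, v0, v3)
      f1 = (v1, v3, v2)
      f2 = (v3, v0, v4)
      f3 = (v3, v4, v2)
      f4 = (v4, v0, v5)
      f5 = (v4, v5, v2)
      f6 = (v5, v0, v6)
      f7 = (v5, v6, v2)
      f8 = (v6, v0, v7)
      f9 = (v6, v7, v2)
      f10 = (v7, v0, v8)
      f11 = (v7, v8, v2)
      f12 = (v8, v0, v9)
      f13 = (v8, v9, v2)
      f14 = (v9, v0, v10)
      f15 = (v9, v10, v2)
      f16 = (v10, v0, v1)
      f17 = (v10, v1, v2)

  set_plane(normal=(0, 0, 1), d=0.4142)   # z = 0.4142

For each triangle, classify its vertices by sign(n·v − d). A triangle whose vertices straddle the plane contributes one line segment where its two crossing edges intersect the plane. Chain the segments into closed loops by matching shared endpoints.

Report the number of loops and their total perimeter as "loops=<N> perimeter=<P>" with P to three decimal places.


Straddling triangles (9 of 18):
  (v1,v3,v2) [--+] → (0.651872, 0.547027, 0.4142)–(0.851007, 0, 0.4142)  len=0.5821
  (v3,v4,v2) [--+] → (0.147735, 0.838072, 0.4142)–(0.651872, 0.547027, 0.4142)  len=0.5821
  (v4,v5,v2) [--+] → (-0.425504, 0.736972, 0.4142)–(0.147735, 0.838072, 0.4142)  len=0.5821
  (v5,v6,v2) [--+] → (-0.799691, 0.291044, 0.4142)–(-0.425504, 0.736972, 0.4142)  len=0.5821
  (v6,v7,v2) [--+] → (-0.799691, -0.291044, 0.4142)–(-0.799691, 0.291044, 0.4142)  len=0.5821
  (v7,v8,v2) [--+] → (-0.425504, -0.736972, 0.4142)–(-0.799691, -0.291044, 0.4142)  len=0.5821
  (v8,v9,v2) [--+] → (0.147735, -0.838072, 0.4142)–(-0.425504, -0.736972, 0.4142)  len=0.5821
  (v9,v10,v2) [--+] → (0.651872, -0.547027, 0.4142)–(0.147735, -0.838072, 0.4142)  len=0.5821
  (v10,v1,v2) [--+] → (0.851007, 0, 0.4142)–(0.651872, -0.547027, 0.4142)  len=0.5821

Chained into 1 loop(s):
  loop 1: 9 segments, perimeter = 5.2390
Total perimeter = 5.239

loops=1 perimeter=5.239


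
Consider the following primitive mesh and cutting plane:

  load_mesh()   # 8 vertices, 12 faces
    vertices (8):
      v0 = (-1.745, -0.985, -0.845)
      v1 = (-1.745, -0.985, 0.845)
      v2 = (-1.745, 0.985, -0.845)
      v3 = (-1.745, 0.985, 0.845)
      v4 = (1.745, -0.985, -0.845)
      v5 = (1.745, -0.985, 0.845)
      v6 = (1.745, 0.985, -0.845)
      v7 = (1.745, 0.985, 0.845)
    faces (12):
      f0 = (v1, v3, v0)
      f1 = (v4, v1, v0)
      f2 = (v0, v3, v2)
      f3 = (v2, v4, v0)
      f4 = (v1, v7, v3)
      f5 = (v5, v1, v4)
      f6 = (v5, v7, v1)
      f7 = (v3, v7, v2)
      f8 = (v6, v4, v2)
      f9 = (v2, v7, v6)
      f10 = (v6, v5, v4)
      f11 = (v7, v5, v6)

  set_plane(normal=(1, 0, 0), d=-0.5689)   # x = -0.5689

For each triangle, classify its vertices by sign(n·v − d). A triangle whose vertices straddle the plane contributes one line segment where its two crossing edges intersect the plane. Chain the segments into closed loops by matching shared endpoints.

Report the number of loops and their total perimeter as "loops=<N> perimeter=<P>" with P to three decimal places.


loops=1 perimeter=7.320

Straddling triangles (8 of 12):
  (v4,v1,v0) [+--] → (-0.5689, -0.985, 0.275485)–(-0.5689, -0.985, -0.845)  len=1.1205
  (v2,v4,v0) [-+-] → (-0.5689, 0.321127, -0.845)–(-0.5689, -0.985, -0.845)  len=1.3061
  (v1,v7,v3) [-+-] → (-0.5689, -0.321127, 0.845)–(-0.5689, 0.985, 0.845)  len=1.3061
  (v5,v1,v4) [+-+] → (-0.5689, -0.985, 0.845)–(-0.5689, -0.985, 0.275485)  len=0.5695
  (v5,v7,v1) [++-] → (-0.5689, -0.321127, 0.845)–(-0.5689, -0.985, 0.845)  len=0.6639
  (v3,v7,v2) [-+-] → (-0.5689, 0.985, 0.845)–(-0.5689, 0.985, -0.275485)  len=1.1205
  (v6,v4,v2) [++-] → (-0.5689, 0.321127, -0.845)–(-0.5689, 0.985, -0.845)  len=0.6639
  (v2,v7,v6) [-++] → (-0.5689, 0.985, -0.275485)–(-0.5689, 0.985, -0.845)  len=0.5695

Chained into 1 loop(s):
  loop 1: 8 segments, perimeter = 7.3200
Total perimeter = 7.320


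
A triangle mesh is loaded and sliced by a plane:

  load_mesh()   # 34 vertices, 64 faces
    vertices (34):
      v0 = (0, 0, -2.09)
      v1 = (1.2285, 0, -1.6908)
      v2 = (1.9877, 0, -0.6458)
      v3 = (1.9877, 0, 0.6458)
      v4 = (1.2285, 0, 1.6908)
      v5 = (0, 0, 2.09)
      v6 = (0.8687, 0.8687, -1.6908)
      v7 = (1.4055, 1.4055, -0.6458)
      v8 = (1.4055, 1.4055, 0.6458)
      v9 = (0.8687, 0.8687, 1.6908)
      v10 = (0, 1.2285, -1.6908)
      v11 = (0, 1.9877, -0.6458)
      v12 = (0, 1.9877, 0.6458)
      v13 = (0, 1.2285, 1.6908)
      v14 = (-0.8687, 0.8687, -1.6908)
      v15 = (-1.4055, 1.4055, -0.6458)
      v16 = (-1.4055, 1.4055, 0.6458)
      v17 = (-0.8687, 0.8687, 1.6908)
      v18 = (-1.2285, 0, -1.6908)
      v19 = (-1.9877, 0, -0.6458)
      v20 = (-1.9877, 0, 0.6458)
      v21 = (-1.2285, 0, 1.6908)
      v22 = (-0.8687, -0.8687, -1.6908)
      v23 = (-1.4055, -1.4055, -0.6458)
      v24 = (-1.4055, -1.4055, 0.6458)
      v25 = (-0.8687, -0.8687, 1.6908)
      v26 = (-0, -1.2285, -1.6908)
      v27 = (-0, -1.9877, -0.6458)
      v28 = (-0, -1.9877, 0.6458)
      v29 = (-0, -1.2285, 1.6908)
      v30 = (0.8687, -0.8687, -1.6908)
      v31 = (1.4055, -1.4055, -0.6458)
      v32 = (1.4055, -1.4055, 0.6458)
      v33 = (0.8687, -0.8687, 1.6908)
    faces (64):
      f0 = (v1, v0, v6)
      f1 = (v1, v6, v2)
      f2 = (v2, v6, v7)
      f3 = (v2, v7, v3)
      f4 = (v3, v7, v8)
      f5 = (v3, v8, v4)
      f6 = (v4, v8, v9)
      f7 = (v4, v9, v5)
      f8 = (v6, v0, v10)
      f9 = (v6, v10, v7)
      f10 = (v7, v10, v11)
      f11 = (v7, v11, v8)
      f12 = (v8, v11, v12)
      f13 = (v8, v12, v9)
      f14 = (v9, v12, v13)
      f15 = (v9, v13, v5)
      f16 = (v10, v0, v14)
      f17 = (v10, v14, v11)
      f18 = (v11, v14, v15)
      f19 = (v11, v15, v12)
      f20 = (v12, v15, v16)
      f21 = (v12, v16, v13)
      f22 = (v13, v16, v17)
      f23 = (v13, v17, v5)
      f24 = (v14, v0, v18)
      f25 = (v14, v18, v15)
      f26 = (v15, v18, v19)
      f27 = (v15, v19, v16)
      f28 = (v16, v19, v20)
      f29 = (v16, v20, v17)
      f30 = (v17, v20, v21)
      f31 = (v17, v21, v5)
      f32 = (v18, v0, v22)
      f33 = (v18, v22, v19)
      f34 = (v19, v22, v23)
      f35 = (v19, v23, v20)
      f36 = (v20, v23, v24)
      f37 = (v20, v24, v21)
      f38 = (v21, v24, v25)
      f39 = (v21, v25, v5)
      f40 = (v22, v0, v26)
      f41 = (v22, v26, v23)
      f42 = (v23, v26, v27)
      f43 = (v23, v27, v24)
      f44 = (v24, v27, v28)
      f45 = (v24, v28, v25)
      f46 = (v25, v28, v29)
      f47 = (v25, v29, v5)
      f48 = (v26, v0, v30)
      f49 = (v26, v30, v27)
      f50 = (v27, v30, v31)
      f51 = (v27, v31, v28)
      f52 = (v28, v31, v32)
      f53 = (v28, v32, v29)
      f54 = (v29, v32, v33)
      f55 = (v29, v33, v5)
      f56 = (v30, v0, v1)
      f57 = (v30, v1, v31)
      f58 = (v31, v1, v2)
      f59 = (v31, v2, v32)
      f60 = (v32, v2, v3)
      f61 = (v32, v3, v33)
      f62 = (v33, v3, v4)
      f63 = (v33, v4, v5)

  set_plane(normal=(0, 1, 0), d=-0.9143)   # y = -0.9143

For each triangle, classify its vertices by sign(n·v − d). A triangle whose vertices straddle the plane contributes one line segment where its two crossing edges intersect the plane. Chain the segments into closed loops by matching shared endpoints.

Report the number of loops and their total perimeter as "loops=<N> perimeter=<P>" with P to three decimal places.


Straddling triangles (20 of 64):
  (v19,v22,v23) [++-] → (-0.9143, -0.9143, -1.60203)–(-1.60897, -0.9143, -0.6458)  len=1.1819
  (v19,v23,v20) [+-+] → (-1.60897, -0.9143, -0.6458)–(-1.60897, -0.9143, -0.194406)  len=0.4514
  (v20,v23,v24) [+--] → (-1.60897, -0.9143, -0.194406)–(-1.60897, -0.9143, 0.6458)  len=0.8402
  (v20,v24,v21) [+-+] → (-1.60897, -0.9143, 0.6458)–(-1.34364, -0.9143, 1.01101)  len=0.4514
  (v21,v24,v25) [+-+] → (-1.34364, -0.9143, 1.01101)–(-0.9143, -0.9143, 1.60203)  len=0.7305
  (v22,v0,v26) [++-] → (0, -0.9143, -1.7929)–(-0.758604, -0.9143, -1.6908)  len=0.7654
  (v22,v26,v23) [+--] → (-0.758604, -0.9143, -1.6908)–(-0.9143, -0.9143, -1.60203)  len=0.1792
  (v24,v28,v25) [--+] → (-0.8333, -0.9143, 1.64822)–(-0.9143, -0.9143, 1.60203)  len=0.0932
  (v25,v28,v29) [+--] → (-0.8333, -0.9143, 1.64822)–(-0.758604, -0.9143, 1.6908)  len=0.0860
  (v25,v29,v5) [+-+] → (-0.758604, -0.9143, 1.6908)–(0, -0.9143, 1.7929)  len=0.7654
  (v26,v0,v30) [-++] → (0, -0.9143, -1.7929)–(0.758604, -0.9143, -1.6908)  len=0.7654
  (v26,v30,v27) [-+-] → (0.758604, -0.9143, -1.6908)–(0.8333, -0.9143, -1.64822)  len=0.0860
  (v27,v30,v31) [-+-] → (0.8333, -0.9143, -1.64822)–(0.9143, -0.9143, -1.60203)  len=0.0932
  (v29,v32,v33) [--+] → (0.9143, -0.9143, 1.60203)–(0.758604, -0.9143, 1.6908)  len=0.1792
  (v29,v33,v5) [-++] → (0.758604, -0.9143, 1.6908)–(0, -0.9143, 1.7929)  len=0.7654
  (v30,v1,v31) [++-] → (1.34364, -0.9143, -1.01101)–(0.9143, -0.9143, -1.60203)  len=0.7305
  (v31,v1,v2) [-++] → (1.34364, -0.9143, -1.01101)–(1.60897, -0.9143, -0.6458)  len=0.4514
  (v31,v2,v32) [-+-] → (1.60897, -0.9143, -0.6458)–(1.60897, -0.9143, 0.194406)  len=0.8402
  (v32,v2,v3) [-++] → (1.60897, -0.9143, 0.194406)–(1.60897, -0.9143, 0.6458)  len=0.4514
  (v32,v3,v33) [-++] → (1.60897, -0.9143, 0.6458)–(0.9143, -0.9143, 1.60203)  len=1.1819

Chained into 1 loop(s):
  loop 1: 20 segments, perimeter = 11.0896
Total perimeter = 11.090

loops=1 perimeter=11.090


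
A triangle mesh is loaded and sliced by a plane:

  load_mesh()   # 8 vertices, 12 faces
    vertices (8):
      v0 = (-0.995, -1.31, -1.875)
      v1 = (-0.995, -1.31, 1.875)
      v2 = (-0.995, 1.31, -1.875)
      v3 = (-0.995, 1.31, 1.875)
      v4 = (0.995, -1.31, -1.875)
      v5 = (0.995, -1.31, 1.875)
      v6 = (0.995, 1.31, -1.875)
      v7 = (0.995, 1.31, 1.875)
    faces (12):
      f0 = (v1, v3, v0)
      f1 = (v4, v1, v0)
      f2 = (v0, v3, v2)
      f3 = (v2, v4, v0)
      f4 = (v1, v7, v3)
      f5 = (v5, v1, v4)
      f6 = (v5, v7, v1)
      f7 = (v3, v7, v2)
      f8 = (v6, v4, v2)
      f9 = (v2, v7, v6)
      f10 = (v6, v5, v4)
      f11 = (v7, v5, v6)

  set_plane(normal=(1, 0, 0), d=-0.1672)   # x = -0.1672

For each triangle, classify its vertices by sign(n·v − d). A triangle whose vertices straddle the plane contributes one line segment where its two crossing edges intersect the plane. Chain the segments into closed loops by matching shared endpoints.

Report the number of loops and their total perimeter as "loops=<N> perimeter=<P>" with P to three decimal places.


Straddling triangles (8 of 12):
  (v4,v1,v0) [+--] → (-0.1672, -1.31, 0.315075)–(-0.1672, -1.31, -1.875)  len=2.1901
  (v2,v4,v0) [-+-] → (-0.1672, 0.220133, -1.875)–(-0.1672, -1.31, -1.875)  len=1.5301
  (v1,v7,v3) [-+-] → (-0.1672, -0.220133, 1.875)–(-0.1672, 1.31, 1.875)  len=1.5301
  (v5,v1,v4) [+-+] → (-0.1672, -1.31, 1.875)–(-0.1672, -1.31, 0.315075)  len=1.5599
  (v5,v7,v1) [++-] → (-0.1672, -0.220133, 1.875)–(-0.1672, -1.31, 1.875)  len=1.0899
  (v3,v7,v2) [-+-] → (-0.1672, 1.31, 1.875)–(-0.1672, 1.31, -0.315075)  len=2.1901
  (v6,v4,v2) [++-] → (-0.1672, 0.220133, -1.875)–(-0.1672, 1.31, -1.875)  len=1.0899
  (v2,v7,v6) [-++] → (-0.1672, 1.31, -0.315075)–(-0.1672, 1.31, -1.875)  len=1.5599

Chained into 1 loop(s):
  loop 1: 8 segments, perimeter = 12.7400
Total perimeter = 12.740

loops=1 perimeter=12.740


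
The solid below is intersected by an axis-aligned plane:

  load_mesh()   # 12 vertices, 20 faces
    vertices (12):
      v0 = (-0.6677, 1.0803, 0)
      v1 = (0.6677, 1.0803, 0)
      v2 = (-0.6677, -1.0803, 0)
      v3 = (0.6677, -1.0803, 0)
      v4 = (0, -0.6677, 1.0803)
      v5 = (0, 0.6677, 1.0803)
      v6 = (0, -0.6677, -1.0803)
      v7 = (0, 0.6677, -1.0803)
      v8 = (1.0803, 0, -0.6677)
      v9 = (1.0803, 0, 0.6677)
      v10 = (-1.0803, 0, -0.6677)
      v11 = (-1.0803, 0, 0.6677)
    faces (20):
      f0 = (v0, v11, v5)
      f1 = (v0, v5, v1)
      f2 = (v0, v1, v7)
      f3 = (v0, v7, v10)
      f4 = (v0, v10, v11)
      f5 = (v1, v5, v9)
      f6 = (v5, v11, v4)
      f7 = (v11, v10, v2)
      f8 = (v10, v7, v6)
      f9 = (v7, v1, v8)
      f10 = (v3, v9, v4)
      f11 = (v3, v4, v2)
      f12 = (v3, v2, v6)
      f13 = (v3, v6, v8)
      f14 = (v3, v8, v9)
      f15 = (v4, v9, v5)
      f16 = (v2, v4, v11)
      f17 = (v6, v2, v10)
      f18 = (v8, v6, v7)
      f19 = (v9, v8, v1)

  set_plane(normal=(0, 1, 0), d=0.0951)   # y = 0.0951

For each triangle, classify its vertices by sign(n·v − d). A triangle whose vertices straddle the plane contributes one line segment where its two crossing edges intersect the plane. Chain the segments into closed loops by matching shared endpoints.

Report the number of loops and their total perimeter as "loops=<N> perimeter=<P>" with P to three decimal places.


Straddling triangles (10 of 20):
  (v0,v11,v5) [+-+] → (-1.04398, 0.0951, 0.608922)–(-0.926434, 0.0951, 0.726466)  len=0.1662
  (v0,v7,v10) [++-] → (-0.926434, 0.0951, -0.726466)–(-1.04398, 0.0951, -0.608922)  len=0.1662
  (v0,v10,v11) [+--] → (-1.04398, 0.0951, -0.608922)–(-1.04398, 0.0951, 0.608922)  len=1.2178
  (v1,v5,v9) [++-] → (0.926434, 0.0951, 0.726466)–(1.04398, 0.0951, 0.608922)  len=0.1662
  (v5,v11,v4) [+--] → (-0.926434, 0.0951, 0.726466)–(0, 0.0951, 1.0803)  len=0.9917
  (v10,v7,v6) [-+-] → (-0.926434, 0.0951, -0.726466)–(0, 0.0951, -1.0803)  len=0.9917
  (v7,v1,v8) [++-] → (1.04398, 0.0951, -0.608922)–(0.926434, 0.0951, -0.726466)  len=0.1662
  (v4,v9,v5) [--+] → (0.926434, 0.0951, 0.726466)–(0, 0.0951, 1.0803)  len=0.9917
  (v8,v6,v7) [--+] → (0, 0.0951, -1.0803)–(0.926434, 0.0951, -0.726466)  len=0.9917
  (v9,v8,v1) [--+] → (1.04398, 0.0951, -0.608922)–(1.04398, 0.0951, 0.608922)  len=1.2178

Chained into 1 loop(s):
  loop 1: 10 segments, perimeter = 7.0674
Total perimeter = 7.067

loops=1 perimeter=7.067


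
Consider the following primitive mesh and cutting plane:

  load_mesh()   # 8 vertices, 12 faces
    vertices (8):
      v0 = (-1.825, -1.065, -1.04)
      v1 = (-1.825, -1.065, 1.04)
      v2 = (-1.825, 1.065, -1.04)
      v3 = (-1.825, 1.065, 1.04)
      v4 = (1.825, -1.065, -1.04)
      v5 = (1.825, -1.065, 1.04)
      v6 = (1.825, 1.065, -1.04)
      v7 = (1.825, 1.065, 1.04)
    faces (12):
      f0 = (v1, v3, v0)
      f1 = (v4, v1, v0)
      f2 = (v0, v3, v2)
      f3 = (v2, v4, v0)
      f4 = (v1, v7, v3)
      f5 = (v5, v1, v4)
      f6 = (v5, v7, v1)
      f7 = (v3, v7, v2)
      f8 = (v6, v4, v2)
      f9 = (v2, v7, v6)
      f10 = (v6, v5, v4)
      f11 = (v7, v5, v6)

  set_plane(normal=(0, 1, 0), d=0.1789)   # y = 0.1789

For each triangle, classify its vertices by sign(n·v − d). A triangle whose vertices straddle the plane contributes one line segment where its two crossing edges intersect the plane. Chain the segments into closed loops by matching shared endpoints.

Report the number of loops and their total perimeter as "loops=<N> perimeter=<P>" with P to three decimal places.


loops=1 perimeter=11.460

Straddling triangles (8 of 12):
  (v1,v3,v0) [-+-] → (-1.825, 0.1789, 1.04)–(-1.825, 0.1789, 0.1747)  len=0.8653
  (v0,v3,v2) [-++] → (-1.825, 0.1789, 0.1747)–(-1.825, 0.1789, -1.04)  len=1.2147
  (v2,v4,v0) [+--] → (-0.306566, 0.1789, -1.04)–(-1.825, 0.1789, -1.04)  len=1.5184
  (v1,v7,v3) [-++] → (0.306566, 0.1789, 1.04)–(-1.825, 0.1789, 1.04)  len=2.1316
  (v5,v7,v1) [-+-] → (1.825, 0.1789, 1.04)–(0.306566, 0.1789, 1.04)  len=1.5184
  (v6,v4,v2) [+-+] → (1.825, 0.1789, -1.04)–(-0.306566, 0.1789, -1.04)  len=2.1316
  (v6,v5,v4) [+--] → (1.825, 0.1789, -0.1747)–(1.825, 0.1789, -1.04)  len=0.8653
  (v7,v5,v6) [+-+] → (1.825, 0.1789, 1.04)–(1.825, 0.1789, -0.1747)  len=1.2147

Chained into 1 loop(s):
  loop 1: 8 segments, perimeter = 11.4600
Total perimeter = 11.460
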